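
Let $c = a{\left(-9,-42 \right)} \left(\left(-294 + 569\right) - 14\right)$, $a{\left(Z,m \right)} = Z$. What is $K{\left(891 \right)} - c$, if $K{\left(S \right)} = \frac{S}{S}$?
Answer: $2350$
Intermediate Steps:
$K{\left(S \right)} = 1$
$c = -2349$ ($c = - 9 \left(\left(-294 + 569\right) - 14\right) = - 9 \left(275 - 14\right) = \left(-9\right) 261 = -2349$)
$K{\left(891 \right)} - c = 1 - -2349 = 1 + 2349 = 2350$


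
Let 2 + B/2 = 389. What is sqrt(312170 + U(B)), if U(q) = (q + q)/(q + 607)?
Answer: sqrt(595360587158)/1381 ≈ 558.72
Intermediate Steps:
B = 774 (B = -4 + 2*389 = -4 + 778 = 774)
U(q) = 2*q/(607 + q) (U(q) = (2*q)/(607 + q) = 2*q/(607 + q))
sqrt(312170 + U(B)) = sqrt(312170 + 2*774/(607 + 774)) = sqrt(312170 + 2*774/1381) = sqrt(312170 + 2*774*(1/1381)) = sqrt(312170 + 1548/1381) = sqrt(431108318/1381) = sqrt(595360587158)/1381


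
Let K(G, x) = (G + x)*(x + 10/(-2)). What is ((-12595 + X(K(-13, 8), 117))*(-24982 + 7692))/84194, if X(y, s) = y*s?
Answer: 124055750/42097 ≈ 2946.9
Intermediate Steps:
K(G, x) = (-5 + x)*(G + x) (K(G, x) = (G + x)*(x + 10*(-½)) = (G + x)*(x - 5) = (G + x)*(-5 + x) = (-5 + x)*(G + x))
X(y, s) = s*y
((-12595 + X(K(-13, 8), 117))*(-24982 + 7692))/84194 = ((-12595 + 117*(8² - 5*(-13) - 5*8 - 13*8))*(-24982 + 7692))/84194 = ((-12595 + 117*(64 + 65 - 40 - 104))*(-17290))*(1/84194) = ((-12595 + 117*(-15))*(-17290))*(1/84194) = ((-12595 - 1755)*(-17290))*(1/84194) = -14350*(-17290)*(1/84194) = 248111500*(1/84194) = 124055750/42097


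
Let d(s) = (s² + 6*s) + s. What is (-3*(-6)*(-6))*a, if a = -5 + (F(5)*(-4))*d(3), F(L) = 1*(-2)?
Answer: -25380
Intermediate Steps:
d(s) = s² + 7*s
F(L) = -2
a = 235 (a = -5 + (-2*(-4))*(3*(7 + 3)) = -5 + 8*(3*10) = -5 + 8*30 = -5 + 240 = 235)
(-3*(-6)*(-6))*a = (-3*(-6)*(-6))*235 = (18*(-6))*235 = -108*235 = -25380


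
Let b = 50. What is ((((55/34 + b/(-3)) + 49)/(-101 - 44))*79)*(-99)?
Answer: 9028041/4930 ≈ 1831.2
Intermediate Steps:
((((55/34 + b/(-3)) + 49)/(-101 - 44))*79)*(-99) = ((((55/34 + 50/(-3)) + 49)/(-101 - 44))*79)*(-99) = ((((55*(1/34) + 50*(-⅓)) + 49)/(-145))*79)*(-99) = ((((55/34 - 50/3) + 49)*(-1/145))*79)*(-99) = (((-1535/102 + 49)*(-1/145))*79)*(-99) = (((3463/102)*(-1/145))*79)*(-99) = -3463/14790*79*(-99) = -273577/14790*(-99) = 9028041/4930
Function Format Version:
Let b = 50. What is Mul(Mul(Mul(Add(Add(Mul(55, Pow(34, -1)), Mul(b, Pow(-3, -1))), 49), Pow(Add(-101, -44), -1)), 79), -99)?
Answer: Rational(9028041, 4930) ≈ 1831.2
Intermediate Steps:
Mul(Mul(Mul(Add(Add(Mul(55, Pow(34, -1)), Mul(b, Pow(-3, -1))), 49), Pow(Add(-101, -44), -1)), 79), -99) = Mul(Mul(Mul(Add(Add(Mul(55, Pow(34, -1)), Mul(50, Pow(-3, -1))), 49), Pow(Add(-101, -44), -1)), 79), -99) = Mul(Mul(Mul(Add(Add(Mul(55, Rational(1, 34)), Mul(50, Rational(-1, 3))), 49), Pow(-145, -1)), 79), -99) = Mul(Mul(Mul(Add(Add(Rational(55, 34), Rational(-50, 3)), 49), Rational(-1, 145)), 79), -99) = Mul(Mul(Mul(Add(Rational(-1535, 102), 49), Rational(-1, 145)), 79), -99) = Mul(Mul(Mul(Rational(3463, 102), Rational(-1, 145)), 79), -99) = Mul(Mul(Rational(-3463, 14790), 79), -99) = Mul(Rational(-273577, 14790), -99) = Rational(9028041, 4930)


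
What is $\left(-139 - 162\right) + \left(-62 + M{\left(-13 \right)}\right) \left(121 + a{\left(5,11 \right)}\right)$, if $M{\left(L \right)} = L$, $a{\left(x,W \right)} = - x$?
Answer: $-9001$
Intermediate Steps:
$\left(-139 - 162\right) + \left(-62 + M{\left(-13 \right)}\right) \left(121 + a{\left(5,11 \right)}\right) = \left(-139 - 162\right) + \left(-62 - 13\right) \left(121 - 5\right) = -301 - 75 \left(121 - 5\right) = -301 - 8700 = -9001$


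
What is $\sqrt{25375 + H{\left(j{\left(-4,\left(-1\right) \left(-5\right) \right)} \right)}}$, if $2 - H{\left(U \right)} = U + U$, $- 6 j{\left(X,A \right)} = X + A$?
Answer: $\frac{2 \sqrt{57099}}{3} \approx 159.3$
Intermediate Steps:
$j{\left(X,A \right)} = - \frac{A}{6} - \frac{X}{6}$ ($j{\left(X,A \right)} = - \frac{X + A}{6} = - \frac{A + X}{6} = - \frac{A}{6} - \frac{X}{6}$)
$H{\left(U \right)} = 2 - 2 U$ ($H{\left(U \right)} = 2 - \left(U + U\right) = 2 - 2 U$)
$\sqrt{25375 + H{\left(j{\left(-4,\left(-1\right) \left(-5\right) \right)} \right)}} = \sqrt{25375 + \left(2 - 2 \left(- \frac{\left(-1\right) \left(-5\right)}{6} - - \frac{2}{3}\right)\right)} = \sqrt{25375 + \left(2 - 2 \left(\left(- \frac{1}{6}\right) 5 + \frac{2}{3}\right)\right)} = \sqrt{25375 + \left(2 - 2 \left(- \frac{5}{6} + \frac{2}{3}\right)\right)} = \sqrt{25375 + \left(2 - - \frac{1}{3}\right)} = \sqrt{25375 + \left(2 + \frac{1}{3}\right)} = \sqrt{25375 + \frac{7}{3}} = \sqrt{\frac{76132}{3}} = \frac{2 \sqrt{57099}}{3}$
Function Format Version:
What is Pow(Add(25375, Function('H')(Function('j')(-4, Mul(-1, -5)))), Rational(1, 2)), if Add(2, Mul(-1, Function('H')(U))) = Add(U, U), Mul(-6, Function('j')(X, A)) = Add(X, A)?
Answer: Mul(Rational(2, 3), Pow(57099, Rational(1, 2))) ≈ 159.30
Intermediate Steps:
Function('j')(X, A) = Add(Mul(Rational(-1, 6), A), Mul(Rational(-1, 6), X)) (Function('j')(X, A) = Mul(Rational(-1, 6), Add(X, A)) = Mul(Rational(-1, 6), Add(A, X)) = Add(Mul(Rational(-1, 6), A), Mul(Rational(-1, 6), X)))
Function('H')(U) = Add(2, Mul(-2, U)) (Function('H')(U) = Add(2, Mul(-1, Add(U, U))) = Add(2, Mul(-1, Mul(2, U))) = Add(2, Mul(-2, U)))
Pow(Add(25375, Function('H')(Function('j')(-4, Mul(-1, -5)))), Rational(1, 2)) = Pow(Add(25375, Add(2, Mul(-2, Add(Mul(Rational(-1, 6), Mul(-1, -5)), Mul(Rational(-1, 6), -4))))), Rational(1, 2)) = Pow(Add(25375, Add(2, Mul(-2, Add(Mul(Rational(-1, 6), 5), Rational(2, 3))))), Rational(1, 2)) = Pow(Add(25375, Add(2, Mul(-2, Add(Rational(-5, 6), Rational(2, 3))))), Rational(1, 2)) = Pow(Add(25375, Add(2, Mul(-2, Rational(-1, 6)))), Rational(1, 2)) = Pow(Add(25375, Add(2, Rational(1, 3))), Rational(1, 2)) = Pow(Add(25375, Rational(7, 3)), Rational(1, 2)) = Pow(Rational(76132, 3), Rational(1, 2)) = Mul(Rational(2, 3), Pow(57099, Rational(1, 2)))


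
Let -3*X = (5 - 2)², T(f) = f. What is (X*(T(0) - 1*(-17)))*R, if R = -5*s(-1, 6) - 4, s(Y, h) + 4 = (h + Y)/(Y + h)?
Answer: -561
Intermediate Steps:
s(Y, h) = -3 (s(Y, h) = -4 + (h + Y)/(Y + h) = -4 + (Y + h)/(Y + h) = -4 + 1 = -3)
R = 11 (R = -5*(-3) - 4 = 15 - 4 = 11)
X = -3 (X = -(5 - 2)²/3 = -⅓*3² = -⅓*9 = -3)
(X*(T(0) - 1*(-17)))*R = -3*(0 - 1*(-17))*11 = -3*(0 + 17)*11 = -3*17*11 = -51*11 = -561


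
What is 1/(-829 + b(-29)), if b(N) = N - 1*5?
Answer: -1/863 ≈ -0.0011587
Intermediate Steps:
b(N) = -5 + N (b(N) = N - 5 = -5 + N)
1/(-829 + b(-29)) = 1/(-829 + (-5 - 29)) = 1/(-829 - 34) = 1/(-863) = -1/863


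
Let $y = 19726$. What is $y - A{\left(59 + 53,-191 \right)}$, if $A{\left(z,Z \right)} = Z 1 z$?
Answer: $41118$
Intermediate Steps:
$A{\left(z,Z \right)} = Z z$
$y - A{\left(59 + 53,-191 \right)} = 19726 - - 191 \left(59 + 53\right) = 19726 - \left(-191\right) 112 = 19726 - -21392 = 19726 + 21392 = 41118$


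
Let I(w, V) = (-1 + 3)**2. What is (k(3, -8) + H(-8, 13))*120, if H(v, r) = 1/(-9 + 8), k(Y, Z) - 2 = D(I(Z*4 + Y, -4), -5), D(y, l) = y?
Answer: 600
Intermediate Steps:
I(w, V) = 4 (I(w, V) = 2**2 = 4)
k(Y, Z) = 6 (k(Y, Z) = 2 + 4 = 6)
H(v, r) = -1 (H(v, r) = 1/(-1) = -1)
(k(3, -8) + H(-8, 13))*120 = (6 - 1)*120 = 5*120 = 600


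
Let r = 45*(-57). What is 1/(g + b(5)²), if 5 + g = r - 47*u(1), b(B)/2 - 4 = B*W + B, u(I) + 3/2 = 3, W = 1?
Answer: -2/3713 ≈ -0.00053865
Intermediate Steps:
u(I) = 3/2 (u(I) = -3/2 + 3 = 3/2)
r = -2565
b(B) = 8 + 4*B (b(B) = 8 + 2*(B*1 + B) = 8 + 2*(B + B) = 8 + 2*(2*B) = 8 + 4*B)
g = -5281/2 (g = -5 + (-2565 - 47*3/2) = -5 + (-2565 - 1*141/2) = -5 + (-2565 - 141/2) = -5 - 5271/2 = -5281/2 ≈ -2640.5)
1/(g + b(5)²) = 1/(-5281/2 + (8 + 4*5)²) = 1/(-5281/2 + (8 + 20)²) = 1/(-5281/2 + 28²) = 1/(-5281/2 + 784) = 1/(-3713/2) = -2/3713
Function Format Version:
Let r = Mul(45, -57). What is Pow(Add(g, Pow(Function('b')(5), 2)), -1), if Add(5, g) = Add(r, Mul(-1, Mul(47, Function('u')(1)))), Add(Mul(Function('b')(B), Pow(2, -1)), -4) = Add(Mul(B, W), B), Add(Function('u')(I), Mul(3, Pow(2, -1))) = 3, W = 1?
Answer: Rational(-2, 3713) ≈ -0.00053865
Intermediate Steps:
Function('u')(I) = Rational(3, 2) (Function('u')(I) = Add(Rational(-3, 2), 3) = Rational(3, 2))
r = -2565
Function('b')(B) = Add(8, Mul(4, B)) (Function('b')(B) = Add(8, Mul(2, Add(Mul(B, 1), B))) = Add(8, Mul(2, Add(B, B))) = Add(8, Mul(2, Mul(2, B))) = Add(8, Mul(4, B)))
g = Rational(-5281, 2) (g = Add(-5, Add(-2565, Mul(-1, Mul(47, Rational(3, 2))))) = Add(-5, Add(-2565, Mul(-1, Rational(141, 2)))) = Add(-5, Add(-2565, Rational(-141, 2))) = Add(-5, Rational(-5271, 2)) = Rational(-5281, 2) ≈ -2640.5)
Pow(Add(g, Pow(Function('b')(5), 2)), -1) = Pow(Add(Rational(-5281, 2), Pow(Add(8, Mul(4, 5)), 2)), -1) = Pow(Add(Rational(-5281, 2), Pow(Add(8, 20), 2)), -1) = Pow(Add(Rational(-5281, 2), Pow(28, 2)), -1) = Pow(Add(Rational(-5281, 2), 784), -1) = Pow(Rational(-3713, 2), -1) = Rational(-2, 3713)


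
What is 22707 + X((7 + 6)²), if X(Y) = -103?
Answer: 22604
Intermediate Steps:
22707 + X((7 + 6)²) = 22707 - 103 = 22604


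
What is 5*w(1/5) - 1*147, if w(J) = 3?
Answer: -132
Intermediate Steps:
5*w(1/5) - 1*147 = 5*3 - 1*147 = 15 - 147 = -132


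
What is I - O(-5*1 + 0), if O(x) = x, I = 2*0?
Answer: 5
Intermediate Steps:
I = 0
I - O(-5*1 + 0) = 0 - (-5*1 + 0) = 0 - (-5 + 0) = 0 - 1*(-5) = 0 + 5 = 5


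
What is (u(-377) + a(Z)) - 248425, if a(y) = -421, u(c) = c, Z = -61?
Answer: -249223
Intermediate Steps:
(u(-377) + a(Z)) - 248425 = (-377 - 421) - 248425 = -798 - 248425 = -249223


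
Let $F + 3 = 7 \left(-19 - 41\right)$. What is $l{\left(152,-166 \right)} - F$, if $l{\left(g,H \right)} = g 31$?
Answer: $5135$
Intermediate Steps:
$l{\left(g,H \right)} = 31 g$
$F = -423$ ($F = -3 + 7 \left(-19 - 41\right) = -3 + 7 \left(-60\right) = -3 - 420 = -423$)
$l{\left(152,-166 \right)} - F = 31 \cdot 152 - -423 = 4712 + 423 = 5135$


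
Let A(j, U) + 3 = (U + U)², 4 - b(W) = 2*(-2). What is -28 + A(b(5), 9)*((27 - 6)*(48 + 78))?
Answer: 849338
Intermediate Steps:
b(W) = 8 (b(W) = 4 - 2*(-2) = 4 - 1*(-4) = 4 + 4 = 8)
A(j, U) = -3 + 4*U² (A(j, U) = -3 + (U + U)² = -3 + (2*U)² = -3 + 4*U²)
-28 + A(b(5), 9)*((27 - 6)*(48 + 78)) = -28 + (-3 + 4*9²)*((27 - 6)*(48 + 78)) = -28 + (-3 + 4*81)*(21*126) = -28 + (-3 + 324)*2646 = -28 + 321*2646 = -28 + 849366 = 849338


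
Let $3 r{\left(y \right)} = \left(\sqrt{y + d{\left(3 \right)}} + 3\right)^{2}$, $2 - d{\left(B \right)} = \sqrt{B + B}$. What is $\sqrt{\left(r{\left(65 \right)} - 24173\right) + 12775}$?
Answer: $\frac{\sqrt{-102582 + 3 \left(3 + \sqrt{67 - \sqrt{6}}\right)^{2}}}{3} \approx 106.57 i$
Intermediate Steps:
$d{\left(B \right)} = 2 - \sqrt{2} \sqrt{B}$ ($d{\left(B \right)} = 2 - \sqrt{B + B} = 2 - \sqrt{2 B} = 2 - \sqrt{2} \sqrt{B}$)
$r{\left(y \right)} = \frac{\left(3 + \sqrt{2 + y - \sqrt{6}}\right)^{2}}{3}$ ($r{\left(y \right)} = \frac{\left(\sqrt{y + \left(2 - \sqrt{2} \sqrt{3}\right)} + 3\right)^{2}}{3} = \frac{\left(\sqrt{y + \left(2 - \sqrt{6}\right)} + 3\right)^{2}}{3} = \frac{\left(\sqrt{2 + y - \sqrt{6}} + 3\right)^{2}}{3} = \frac{\left(3 + \sqrt{2 + y - \sqrt{6}}\right)^{2}}{3}$)
$\sqrt{\left(r{\left(65 \right)} - 24173\right) + 12775} = \sqrt{\left(\frac{\left(3 + \sqrt{2 + 65 - \sqrt{6}}\right)^{2}}{3} - 24173\right) + 12775} = \sqrt{\left(\frac{\left(3 + \sqrt{67 - \sqrt{6}}\right)^{2}}{3} - 24173\right) + 12775} = \sqrt{\left(-24173 + \frac{\left(3 + \sqrt{67 - \sqrt{6}}\right)^{2}}{3}\right) + 12775} = \sqrt{-11398 + \frac{\left(3 + \sqrt{67 - \sqrt{6}}\right)^{2}}{3}}$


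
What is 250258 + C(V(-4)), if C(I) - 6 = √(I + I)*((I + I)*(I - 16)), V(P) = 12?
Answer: 250264 - 192*√6 ≈ 2.4979e+5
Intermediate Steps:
C(I) = 6 + 2*√2*I^(3/2)*(-16 + I) (C(I) = 6 + √(I + I)*((I + I)*(I - 16)) = 6 + √(2*I)*((2*I)*(-16 + I)) = 6 + (√2*√I)*(2*I*(-16 + I)) = 6 + 2*√2*I^(3/2)*(-16 + I))
250258 + C(V(-4)) = 250258 + (6 - 32*√2*12^(3/2) + 2*√2*12^(5/2)) = 250258 + (6 - 32*√2*24*√3 + 2*√2*(288*√3)) = 250258 + (6 - 768*√6 + 576*√6) = 250258 + (6 - 192*√6) = 250264 - 192*√6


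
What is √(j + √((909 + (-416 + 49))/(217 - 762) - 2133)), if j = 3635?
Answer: √(1079685875 + 545*I*√633849715)/545 ≈ 60.292 + 0.38309*I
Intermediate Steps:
√(j + √((909 + (-416 + 49))/(217 - 762) - 2133)) = √(3635 + √((909 + (-416 + 49))/(217 - 762) - 2133)) = √(3635 + √((909 - 367)/(-545) - 2133)) = √(3635 + √(542*(-1/545) - 2133)) = √(3635 + √(-542/545 - 2133)) = √(3635 + √(-1163027/545)) = √(3635 + I*√633849715/545)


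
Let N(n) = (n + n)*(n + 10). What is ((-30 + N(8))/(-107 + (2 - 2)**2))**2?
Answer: 66564/11449 ≈ 5.8140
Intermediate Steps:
N(n) = 2*n*(10 + n) (N(n) = (2*n)*(10 + n) = 2*n*(10 + n))
((-30 + N(8))/(-107 + (2 - 2)**2))**2 = ((-30 + 2*8*(10 + 8))/(-107 + (2 - 2)**2))**2 = ((-30 + 2*8*18)/(-107 + 0**2))**2 = ((-30 + 288)/(-107 + 0))**2 = (258/(-107))**2 = (258*(-1/107))**2 = (-258/107)**2 = 66564/11449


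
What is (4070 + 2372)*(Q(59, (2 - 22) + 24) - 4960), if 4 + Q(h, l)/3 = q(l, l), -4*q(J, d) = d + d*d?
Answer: -32126254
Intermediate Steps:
q(J, d) = -d/4 - d²/4 (q(J, d) = -(d + d*d)/4 = -(d + d²)/4 = -d/4 - d²/4)
Q(h, l) = -12 - 3*l*(1 + l)/4 (Q(h, l) = -12 + 3*(-l*(1 + l)/4) = -12 - 3*l*(1 + l)/4)
(4070 + 2372)*(Q(59, (2 - 22) + 24) - 4960) = (4070 + 2372)*((-12 - 3*((2 - 22) + 24)*(1 + ((2 - 22) + 24))/4) - 4960) = 6442*((-12 - 3*(-20 + 24)*(1 + (-20 + 24))/4) - 4960) = 6442*((-12 - ¾*4*(1 + 4)) - 4960) = 6442*((-12 - ¾*4*5) - 4960) = 6442*((-12 - 15) - 4960) = 6442*(-27 - 4960) = 6442*(-4987) = -32126254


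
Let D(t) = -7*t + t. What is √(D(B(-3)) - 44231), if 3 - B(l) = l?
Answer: I*√44267 ≈ 210.4*I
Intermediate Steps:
B(l) = 3 - l
D(t) = -6*t
√(D(B(-3)) - 44231) = √(-6*(3 - 1*(-3)) - 44231) = √(-6*(3 + 3) - 44231) = √(-6*6 - 44231) = √(-36 - 44231) = √(-44267) = I*√44267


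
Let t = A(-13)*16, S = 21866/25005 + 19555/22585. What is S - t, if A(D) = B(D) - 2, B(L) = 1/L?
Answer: 51348679321/1468318605 ≈ 34.971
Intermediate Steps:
A(D) = -2 + 1/D (A(D) = 1/D - 2 = -2 + 1/D)
S = 196563277/112947585 (S = 21866*(1/25005) + 19555*(1/22585) = 21866/25005 + 3911/4517 = 196563277/112947585 ≈ 1.7403)
t = -432/13 (t = (-2 + 1/(-13))*16 = (-2 - 1/13)*16 = -27/13*16 = -432/13 ≈ -33.231)
S - t = 196563277/112947585 - 1*(-432/13) = 196563277/112947585 + 432/13 = 51348679321/1468318605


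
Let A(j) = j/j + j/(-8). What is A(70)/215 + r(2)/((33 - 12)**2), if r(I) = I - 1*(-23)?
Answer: 7829/379260 ≈ 0.020643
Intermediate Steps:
r(I) = 23 + I (r(I) = I + 23 = 23 + I)
A(j) = 1 - j/8 (A(j) = 1 + j*(-1/8) = 1 - j/8)
A(70)/215 + r(2)/((33 - 12)**2) = (1 - 1/8*70)/215 + (23 + 2)/((33 - 12)**2) = (1 - 35/4)*(1/215) + 25/(21**2) = -31/4*1/215 + 25/441 = -31/860 + 25*(1/441) = -31/860 + 25/441 = 7829/379260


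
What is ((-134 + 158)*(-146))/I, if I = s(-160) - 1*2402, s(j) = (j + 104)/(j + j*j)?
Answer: 11142720/7638367 ≈ 1.4588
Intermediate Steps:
s(j) = (104 + j)/(j + j**2)
I = -7638367/3180 (I = (104 - 160)/((-160)*(1 - 160)) - 1*2402 = -1/160*(-56)/(-159) - 2402 = -1/160*(-1/159)*(-56) - 2402 = -7/3180 - 2402 = -7638367/3180 ≈ -2402.0)
((-134 + 158)*(-146))/I = ((-134 + 158)*(-146))/(-7638367/3180) = (24*(-146))*(-3180/7638367) = -3504*(-3180/7638367) = 11142720/7638367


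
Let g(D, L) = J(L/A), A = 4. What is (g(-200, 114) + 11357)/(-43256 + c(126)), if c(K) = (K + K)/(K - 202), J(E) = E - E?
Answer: -5263/20047 ≈ -0.26253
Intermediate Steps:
J(E) = 0
g(D, L) = 0
c(K) = 2*K/(-202 + K) (c(K) = (2*K)/(-202 + K) = 2*K/(-202 + K))
(g(-200, 114) + 11357)/(-43256 + c(126)) = (0 + 11357)/(-43256 + 2*126/(-202 + 126)) = 11357/(-43256 + 2*126/(-76)) = 11357/(-43256 + 2*126*(-1/76)) = 11357/(-43256 - 63/19) = 11357/(-821927/19) = 11357*(-19/821927) = -5263/20047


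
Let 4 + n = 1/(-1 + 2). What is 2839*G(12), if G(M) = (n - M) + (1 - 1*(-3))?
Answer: -31229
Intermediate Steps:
n = -3 (n = -4 + 1/(-1 + 2) = -4 + 1/1 = -4 + 1 = -3)
G(M) = 1 - M (G(M) = (-3 - M) + (1 - 1*(-3)) = (-3 - M) + (1 + 3) = (-3 - M) + 4 = 1 - M)
2839*G(12) = 2839*(1 - 1*12) = 2839*(1 - 12) = 2839*(-11) = -31229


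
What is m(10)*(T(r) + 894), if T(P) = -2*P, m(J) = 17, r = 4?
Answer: 15062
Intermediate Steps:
m(10)*(T(r) + 894) = 17*(-2*4 + 894) = 17*(-8 + 894) = 17*886 = 15062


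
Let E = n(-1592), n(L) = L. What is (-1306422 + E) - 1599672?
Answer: -2907686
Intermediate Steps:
E = -1592
(-1306422 + E) - 1599672 = (-1306422 - 1592) - 1599672 = -1308014 - 1599672 = -2907686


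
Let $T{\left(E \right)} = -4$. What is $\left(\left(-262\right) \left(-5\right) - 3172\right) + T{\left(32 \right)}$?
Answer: $-1866$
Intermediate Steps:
$\left(\left(-262\right) \left(-5\right) - 3172\right) + T{\left(32 \right)} = \left(\left(-262\right) \left(-5\right) - 3172\right) - 4 = \left(1310 - 3172\right) - 4 = -1862 - 4 = -1866$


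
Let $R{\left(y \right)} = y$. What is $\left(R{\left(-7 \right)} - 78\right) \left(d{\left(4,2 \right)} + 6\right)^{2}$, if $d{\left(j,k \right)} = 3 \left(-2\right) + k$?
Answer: $-340$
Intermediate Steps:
$d{\left(j,k \right)} = -6 + k$
$\left(R{\left(-7 \right)} - 78\right) \left(d{\left(4,2 \right)} + 6\right)^{2} = \left(-7 - 78\right) \left(\left(-6 + 2\right) + 6\right)^{2} = - 85 \left(-4 + 6\right)^{2} = - 85 \cdot 2^{2} = \left(-85\right) 4 = -340$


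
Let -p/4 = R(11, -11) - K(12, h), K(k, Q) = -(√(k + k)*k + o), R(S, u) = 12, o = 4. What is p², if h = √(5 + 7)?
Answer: 59392 + 12288*√6 ≈ 89491.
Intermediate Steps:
h = 2*√3 (h = √12 = 2*√3 ≈ 3.4641)
K(k, Q) = -4 - √2*k^(3/2) (K(k, Q) = -(√(k + k)*k + 4) = -(√(2*k)*k + 4) = -((√2*√k)*k + 4) = -(√2*k^(3/2) + 4) = -(4 + √2*k^(3/2)) = -4 - √2*k^(3/2))
p = -64 - 96*√6 (p = -4*(12 - (-4 - √2*12^(3/2))) = -4*(12 - (-4 - √2*24*√3)) = -4*(12 - (-4 - 24*√6)) = -4*(12 + (4 + 24*√6)) = -4*(16 + 24*√6) = -64 - 96*√6 ≈ -299.15)
p² = (-64 - 96*√6)²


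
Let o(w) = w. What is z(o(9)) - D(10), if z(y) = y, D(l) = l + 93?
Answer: -94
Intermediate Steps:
D(l) = 93 + l
z(o(9)) - D(10) = 9 - (93 + 10) = 9 - 1*103 = 9 - 103 = -94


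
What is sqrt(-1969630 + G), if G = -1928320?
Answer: 35*I*sqrt(3182) ≈ 1974.3*I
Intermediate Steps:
sqrt(-1969630 + G) = sqrt(-1969630 - 1928320) = sqrt(-3897950) = 35*I*sqrt(3182)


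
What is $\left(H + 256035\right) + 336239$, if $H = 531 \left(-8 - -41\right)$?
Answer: $609797$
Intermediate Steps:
$H = 17523$ ($H = 531 \left(-8 + 41\right) = 531 \cdot 33 = 17523$)
$\left(H + 256035\right) + 336239 = \left(17523 + 256035\right) + 336239 = 273558 + 336239 = 609797$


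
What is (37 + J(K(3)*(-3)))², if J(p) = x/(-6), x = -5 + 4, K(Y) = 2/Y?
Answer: 49729/36 ≈ 1381.4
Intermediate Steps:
x = -1
J(p) = ⅙ (J(p) = -1/(-6) = -1*(-⅙) = ⅙)
(37 + J(K(3)*(-3)))² = (37 + ⅙)² = (223/6)² = 49729/36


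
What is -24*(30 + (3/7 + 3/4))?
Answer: -5238/7 ≈ -748.29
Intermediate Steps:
-24*(30 + (3/7 + 3/4)) = -24*(30 + (3*(⅐) + 3*(¼))) = -24*(30 + (3/7 + ¾)) = -24*(30 + 33/28) = -24*873/28 = -5238/7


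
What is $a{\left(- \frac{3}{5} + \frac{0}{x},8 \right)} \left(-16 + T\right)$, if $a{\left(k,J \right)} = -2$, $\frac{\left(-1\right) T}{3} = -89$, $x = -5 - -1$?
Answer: $-502$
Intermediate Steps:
$x = -4$ ($x = -5 + 1 = -4$)
$T = 267$ ($T = \left(-3\right) \left(-89\right) = 267$)
$a{\left(- \frac{3}{5} + \frac{0}{x},8 \right)} \left(-16 + T\right) = - 2 \left(-16 + 267\right) = \left(-2\right) 251 = -502$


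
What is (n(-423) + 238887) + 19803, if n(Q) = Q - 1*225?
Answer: 258042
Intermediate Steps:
n(Q) = -225 + Q (n(Q) = Q - 225 = -225 + Q)
(n(-423) + 238887) + 19803 = ((-225 - 423) + 238887) + 19803 = (-648 + 238887) + 19803 = 238239 + 19803 = 258042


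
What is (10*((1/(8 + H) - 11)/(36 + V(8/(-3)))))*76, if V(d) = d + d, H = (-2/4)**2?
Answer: -68210/253 ≈ -269.60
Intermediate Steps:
H = 1/4 (H = (-2*1/4)**2 = (-1/2)**2 = 1/4 ≈ 0.25000)
V(d) = 2*d
(10*((1/(8 + H) - 11)/(36 + V(8/(-3)))))*76 = (10*((1/(8 + 1/4) - 11)/(36 + 2*(8/(-3)))))*76 = (10*((1/(33/4) - 11)/(36 + 2*(8*(-1/3)))))*76 = (10*((4/33 - 11)/(36 + 2*(-8/3))))*76 = (10*(-359/(33*(36 - 16/3))))*76 = (10*(-359/(33*92/3)))*76 = (10*(-359/33*3/92))*76 = (10*(-359/1012))*76 = -1795/506*76 = -68210/253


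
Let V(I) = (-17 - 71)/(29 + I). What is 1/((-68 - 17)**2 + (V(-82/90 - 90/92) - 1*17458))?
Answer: -56119/574447887 ≈ -9.7692e-5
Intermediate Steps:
V(I) = -88/(29 + I)
1/((-68 - 17)**2 + (V(-82/90 - 90/92) - 1*17458)) = 1/((-68 - 17)**2 + (-88/(29 + (-82/90 - 90/92)) - 1*17458)) = 1/((-85)**2 + (-88/(29 + (-82*1/90 - 90*1/92)) - 17458)) = 1/(7225 + (-88/(29 + (-41/45 - 45/46)) - 17458)) = 1/(7225 + (-88/(29 - 3911/2070) - 17458)) = 1/(7225 + (-88/56119/2070 - 17458)) = 1/(7225 + (-88*2070/56119 - 17458)) = 1/(7225 + (-182160/56119 - 17458)) = 1/(7225 - 979907662/56119) = 1/(-574447887/56119) = -56119/574447887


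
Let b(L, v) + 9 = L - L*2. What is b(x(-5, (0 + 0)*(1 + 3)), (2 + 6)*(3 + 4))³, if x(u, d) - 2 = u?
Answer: -216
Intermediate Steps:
x(u, d) = 2 + u
b(L, v) = -9 - L (b(L, v) = -9 + (L - L*2) = -9 + (L - 2*L) = -9 - L)
b(x(-5, (0 + 0)*(1 + 3)), (2 + 6)*(3 + 4))³ = (-9 - (2 - 5))³ = (-9 - 1*(-3))³ = (-9 + 3)³ = (-6)³ = -216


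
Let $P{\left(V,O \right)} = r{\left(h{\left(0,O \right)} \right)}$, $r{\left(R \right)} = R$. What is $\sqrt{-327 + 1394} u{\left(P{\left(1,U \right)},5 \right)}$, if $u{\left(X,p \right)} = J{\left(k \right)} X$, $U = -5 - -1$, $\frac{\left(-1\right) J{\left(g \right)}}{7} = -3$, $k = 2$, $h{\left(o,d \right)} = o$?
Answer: $0$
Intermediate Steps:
$J{\left(g \right)} = 21$ ($J{\left(g \right)} = \left(-7\right) \left(-3\right) = 21$)
$U = -4$ ($U = -5 + 1 = -4$)
$P{\left(V,O \right)} = 0$
$u{\left(X,p \right)} = 21 X$
$\sqrt{-327 + 1394} u{\left(P{\left(1,U \right)},5 \right)} = \sqrt{-327 + 1394} \cdot 21 \cdot 0 = \sqrt{1067} \cdot 0 = 0$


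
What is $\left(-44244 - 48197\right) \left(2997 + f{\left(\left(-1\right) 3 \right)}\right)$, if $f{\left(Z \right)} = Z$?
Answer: $-276768354$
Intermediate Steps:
$\left(-44244 - 48197\right) \left(2997 + f{\left(\left(-1\right) 3 \right)}\right) = \left(-44244 - 48197\right) \left(2997 - 3\right) = - 92441 \left(2997 - 3\right) = \left(-92441\right) 2994 = -276768354$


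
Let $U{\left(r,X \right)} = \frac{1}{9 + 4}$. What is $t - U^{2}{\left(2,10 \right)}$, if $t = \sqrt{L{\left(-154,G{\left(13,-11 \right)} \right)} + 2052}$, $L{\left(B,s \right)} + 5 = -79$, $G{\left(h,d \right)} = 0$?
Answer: $- \frac{1}{169} + 4 \sqrt{123} \approx 44.356$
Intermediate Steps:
$L{\left(B,s \right)} = -84$ ($L{\left(B,s \right)} = -5 - 79 = -84$)
$U{\left(r,X \right)} = \frac{1}{13}$
$t = 4 \sqrt{123}$ ($t = \sqrt{-84 + 2052} = \sqrt{1968} = 4 \sqrt{123} \approx 44.362$)
$t - U^{2}{\left(2,10 \right)} = 4 \sqrt{123} - \left(\frac{1}{13}\right)^{2} = 4 \sqrt{123} - \frac{1}{169} = - \frac{1}{169} + 4 \sqrt{123}$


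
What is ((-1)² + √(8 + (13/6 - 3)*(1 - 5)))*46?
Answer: 46 + 46*√102/3 ≈ 200.86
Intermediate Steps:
((-1)² + √(8 + (13/6 - 3)*(1 - 5)))*46 = (1 + √(8 + (13*(⅙) - 3)*(-4)))*46 = (1 + √(8 + (13/6 - 3)*(-4)))*46 = (1 + √(8 - ⅚*(-4)))*46 = (1 + √(8 + 10/3))*46 = (1 + √(34/3))*46 = (1 + √102/3)*46 = 46 + 46*√102/3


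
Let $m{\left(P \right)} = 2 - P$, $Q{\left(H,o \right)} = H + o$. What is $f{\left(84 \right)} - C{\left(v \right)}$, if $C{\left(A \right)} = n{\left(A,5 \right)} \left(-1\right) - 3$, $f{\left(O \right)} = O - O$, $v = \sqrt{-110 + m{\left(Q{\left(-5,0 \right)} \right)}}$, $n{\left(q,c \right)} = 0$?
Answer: $3$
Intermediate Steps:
$v = i \sqrt{103}$ ($v = \sqrt{-110 + \left(2 - \left(-5 + 0\right)\right)} = \sqrt{-110 + \left(2 - -5\right)} = \sqrt{-110 + \left(2 + 5\right)} = \sqrt{-110 + 7} = \sqrt{-103} = i \sqrt{103} \approx 10.149 i$)
$f{\left(O \right)} = 0$
$C{\left(A \right)} = -3$ ($C{\left(A \right)} = 0 \left(-1\right) - 3 = 0 - 3 = -3$)
$f{\left(84 \right)} - C{\left(v \right)} = 0 - -3 = 0 + 3 = 3$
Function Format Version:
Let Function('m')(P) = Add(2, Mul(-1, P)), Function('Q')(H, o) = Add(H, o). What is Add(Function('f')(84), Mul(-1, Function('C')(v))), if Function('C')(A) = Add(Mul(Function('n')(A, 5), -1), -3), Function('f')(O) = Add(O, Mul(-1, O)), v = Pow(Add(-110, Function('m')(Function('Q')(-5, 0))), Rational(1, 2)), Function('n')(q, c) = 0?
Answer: 3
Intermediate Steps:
v = Mul(I, Pow(103, Rational(1, 2))) (v = Pow(Add(-110, Add(2, Mul(-1, Add(-5, 0)))), Rational(1, 2)) = Pow(Add(-110, Add(2, Mul(-1, -5))), Rational(1, 2)) = Pow(Add(-110, Add(2, 5)), Rational(1, 2)) = Pow(Add(-110, 7), Rational(1, 2)) = Pow(-103, Rational(1, 2)) = Mul(I, Pow(103, Rational(1, 2))) ≈ Mul(10.149, I))
Function('f')(O) = 0
Function('C')(A) = -3 (Function('C')(A) = Add(Mul(0, -1), -3) = Add(0, -3) = -3)
Add(Function('f')(84), Mul(-1, Function('C')(v))) = Add(0, Mul(-1, -3)) = Add(0, 3) = 3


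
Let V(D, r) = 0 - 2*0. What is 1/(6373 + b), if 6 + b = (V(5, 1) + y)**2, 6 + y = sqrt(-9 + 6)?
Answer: I/(4*(3*sqrt(3) + 1600*I)) ≈ 0.00015625 + 5.0743e-7*I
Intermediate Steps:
V(D, r) = 0 (V(D, r) = 0 + 0 = 0)
y = -6 + I*sqrt(3) (y = -6 + sqrt(-9 + 6) = -6 + sqrt(-3) = -6 + I*sqrt(3) ≈ -6.0 + 1.732*I)
b = -6 + (-6 + I*sqrt(3))**2 (b = -6 + (0 + (-6 + I*sqrt(3)))**2 = -6 + (-6 + I*sqrt(3))**2 ≈ 27.0 - 20.785*I)
1/(6373 + b) = 1/(6373 + (27 - 12*I*sqrt(3))) = 1/(6400 - 12*I*sqrt(3))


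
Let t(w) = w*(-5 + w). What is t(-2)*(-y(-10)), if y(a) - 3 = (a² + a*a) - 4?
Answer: -2786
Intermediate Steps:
y(a) = -1 + 2*a² (y(a) = 3 + ((a² + a*a) - 4) = 3 + ((a² + a²) - 4) = 3 + (2*a² - 4) = 3 + (-4 + 2*a²) = -1 + 2*a²)
t(-2)*(-y(-10)) = (-2*(-5 - 2))*(-(-1 + 2*(-10)²)) = (-2*(-7))*(-(-1 + 2*100)) = 14*(-(-1 + 200)) = 14*(-1*199) = 14*(-199) = -2786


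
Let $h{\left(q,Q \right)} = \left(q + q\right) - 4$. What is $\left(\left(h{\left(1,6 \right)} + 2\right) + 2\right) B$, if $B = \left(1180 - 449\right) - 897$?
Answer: $-332$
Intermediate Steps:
$h{\left(q,Q \right)} = -4 + 2 q$ ($h{\left(q,Q \right)} = 2 q - 4 = -4 + 2 q$)
$B = -166$ ($B = \left(1180 + \left(-1044 + 595\right)\right) - 897 = \left(1180 - 449\right) - 897 = 731 - 897 = -166$)
$\left(\left(h{\left(1,6 \right)} + 2\right) + 2\right) B = \left(\left(\left(-4 + 2 \cdot 1\right) + 2\right) + 2\right) \left(-166\right) = \left(\left(\left(-4 + 2\right) + 2\right) + 2\right) \left(-166\right) = \left(\left(-2 + 2\right) + 2\right) \left(-166\right) = \left(0 + 2\right) \left(-166\right) = 2 \left(-166\right) = -332$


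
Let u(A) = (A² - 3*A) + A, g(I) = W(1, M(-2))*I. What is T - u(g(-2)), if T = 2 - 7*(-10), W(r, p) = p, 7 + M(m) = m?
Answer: -216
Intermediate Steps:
M(m) = -7 + m
T = 72 (T = 2 + 70 = 72)
g(I) = -9*I (g(I) = (-7 - 2)*I = -9*I)
u(A) = A² - 2*A
T - u(g(-2)) = 72 - (-9*(-2))*(-2 - 9*(-2)) = 72 - 18*(-2 + 18) = 72 - 18*16 = 72 - 1*288 = 72 - 288 = -216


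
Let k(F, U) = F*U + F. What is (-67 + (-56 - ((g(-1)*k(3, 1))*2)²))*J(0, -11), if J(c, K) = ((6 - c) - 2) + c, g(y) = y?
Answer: -1068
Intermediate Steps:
J(c, K) = 4 (J(c, K) = (4 - c) + c = 4)
k(F, U) = F + F*U
(-67 + (-56 - ((g(-1)*k(3, 1))*2)²))*J(0, -11) = (-67 + (-56 - (-3*(1 + 1)*2)²))*4 = (-67 + (-56 - (-3*2*2)²))*4 = (-67 + (-56 - (-1*6*2)²))*4 = (-67 + (-56 - (-6*2)²))*4 = (-67 + (-56 - 1*(-12)²))*4 = (-67 + (-56 - 1*144))*4 = (-67 + (-56 - 144))*4 = (-67 - 200)*4 = -267*4 = -1068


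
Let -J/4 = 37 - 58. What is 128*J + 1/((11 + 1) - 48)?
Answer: 387071/36 ≈ 10752.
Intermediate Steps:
J = 84 (J = -4*(37 - 58) = -4*(-21) = 84)
128*J + 1/((11 + 1) - 48) = 128*84 + 1/((11 + 1) - 48) = 10752 + 1/(12 - 48) = 10752 + 1/(-36) = 10752 - 1/36 = 387071/36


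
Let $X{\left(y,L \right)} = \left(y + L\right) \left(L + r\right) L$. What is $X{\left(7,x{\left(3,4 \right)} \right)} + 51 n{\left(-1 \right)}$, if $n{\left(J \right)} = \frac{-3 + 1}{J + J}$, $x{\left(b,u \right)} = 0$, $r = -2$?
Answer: $51$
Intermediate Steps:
$n{\left(J \right)} = - \frac{1}{J}$ ($n{\left(J \right)} = - \frac{2}{2 J} = - 2 \frac{1}{2 J} = - \frac{1}{J}$)
$X{\left(y,L \right)} = L \left(-2 + L\right) \left(L + y\right)$ ($X{\left(y,L \right)} = \left(y + L\right) \left(L - 2\right) L = \left(L + y\right) \left(-2 + L\right) L = \left(-2 + L\right) \left(L + y\right) L = L \left(-2 + L\right) \left(L + y\right)$)
$X{\left(7,x{\left(3,4 \right)} \right)} + 51 n{\left(-1 \right)} = 0 \left(0^{2} - 0 - 14 + 0 \cdot 7\right) + 51 \left(- \frac{1}{-1}\right) = 0 \left(0 + 0 - 14 + 0\right) + 51 \left(\left(-1\right) \left(-1\right)\right) = 0 \left(-14\right) + 51 \cdot 1 = 0 + 51 = 51$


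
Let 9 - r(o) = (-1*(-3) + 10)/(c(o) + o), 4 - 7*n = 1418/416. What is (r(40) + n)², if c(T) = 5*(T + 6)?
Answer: 3154818944761/38635833600 ≈ 81.655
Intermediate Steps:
n = 123/1456 (n = 4/7 - 1418/(7*416) = 4/7 - ⅐*709/208 = 4/7 - 709/1456 = 123/1456 ≈ 0.084478)
c(T) = 30 + 5*T (c(T) = 5*(6 + T) = 30 + 5*T)
r(o) = 9 - 13/(30 + 6*o) (r(o) = 9 - (-1*(-3) + 10)/((30 + 5*o) + o) = 9 - (3 + 10)/(30 + 6*o) = 9 - 13/(30 + 6*o))
(r(40) + n)² = ((257 + 54*40)/(6*(5 + 40)) + 123/1456)² = ((⅙)*(257 + 2160)/45 + 123/1456)² = ((⅙)*(1/45)*2417 + 123/1456)² = (2417/270 + 123/1456)² = (1776181/196560)² = 3154818944761/38635833600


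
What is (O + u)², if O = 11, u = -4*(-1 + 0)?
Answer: 225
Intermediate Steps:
u = 4 (u = -4*(-1) = 4)
(O + u)² = (11 + 4)² = 15² = 225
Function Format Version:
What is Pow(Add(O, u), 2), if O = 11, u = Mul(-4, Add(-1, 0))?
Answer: 225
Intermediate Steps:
u = 4 (u = Mul(-4, -1) = 4)
Pow(Add(O, u), 2) = Pow(Add(11, 4), 2) = Pow(15, 2) = 225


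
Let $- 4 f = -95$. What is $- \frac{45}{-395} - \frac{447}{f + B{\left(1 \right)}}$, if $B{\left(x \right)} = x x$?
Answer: $- \frac{46787}{2607} \approx -17.947$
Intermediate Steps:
$B{\left(x \right)} = x^{2}$
$f = \frac{95}{4}$ ($f = \left(- \frac{1}{4}\right) \left(-95\right) = \frac{95}{4} \approx 23.75$)
$- \frac{45}{-395} - \frac{447}{f + B{\left(1 \right)}} = - \frac{45}{-395} - \frac{447}{\frac{95}{4} + 1^{2}} = \left(-45\right) \left(- \frac{1}{395}\right) - \frac{447}{\frac{95}{4} + 1} = \frac{9}{79} - \frac{447}{\frac{99}{4}} = \frac{9}{79} - \frac{596}{33} = - \frac{46787}{2607}$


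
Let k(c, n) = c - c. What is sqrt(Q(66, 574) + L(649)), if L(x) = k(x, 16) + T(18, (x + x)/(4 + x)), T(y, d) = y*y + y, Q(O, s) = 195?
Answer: sqrt(537) ≈ 23.173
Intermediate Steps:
k(c, n) = 0
T(y, d) = y + y**2 (T(y, d) = y**2 + y = y + y**2)
L(x) = 342 (L(x) = 0 + 18*(1 + 18) = 0 + 18*19 = 0 + 342 = 342)
sqrt(Q(66, 574) + L(649)) = sqrt(195 + 342) = sqrt(537)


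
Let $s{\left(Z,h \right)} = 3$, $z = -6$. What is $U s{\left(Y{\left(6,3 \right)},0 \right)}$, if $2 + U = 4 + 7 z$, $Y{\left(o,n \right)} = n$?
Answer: $-120$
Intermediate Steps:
$U = -40$ ($U = -2 + \left(4 + 7 \left(-6\right)\right) = -2 + \left(4 - 42\right) = -2 - 38 = -40$)
$U s{\left(Y{\left(6,3 \right)},0 \right)} = \left(-40\right) 3 = -120$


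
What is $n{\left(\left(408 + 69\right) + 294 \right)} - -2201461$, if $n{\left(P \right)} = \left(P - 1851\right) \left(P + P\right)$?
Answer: $536101$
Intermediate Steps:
$n{\left(P \right)} = 2 P \left(-1851 + P\right)$ ($n{\left(P \right)} = \left(-1851 + P\right) 2 P = 2 P \left(-1851 + P\right)$)
$n{\left(\left(408 + 69\right) + 294 \right)} - -2201461 = 2 \left(\left(408 + 69\right) + 294\right) \left(-1851 + \left(\left(408 + 69\right) + 294\right)\right) - -2201461 = 2 \left(477 + 294\right) \left(-1851 + \left(477 + 294\right)\right) + 2201461 = 2 \cdot 771 \left(-1851 + 771\right) + 2201461 = 2 \cdot 771 \left(-1080\right) + 2201461 = -1665360 + 2201461 = 536101$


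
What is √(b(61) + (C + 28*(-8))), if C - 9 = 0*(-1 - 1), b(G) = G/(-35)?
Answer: I*√265510/35 ≈ 14.722*I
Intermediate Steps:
b(G) = -G/35 (b(G) = G*(-1/35) = -G/35)
C = 9 (C = 9 + 0*(-1 - 1) = 9 + 0*(-2) = 9 + 0 = 9)
√(b(61) + (C + 28*(-8))) = √(-1/35*61 + (9 + 28*(-8))) = √(-61/35 + (9 - 224)) = √(-61/35 - 215) = √(-7586/35) = I*√265510/35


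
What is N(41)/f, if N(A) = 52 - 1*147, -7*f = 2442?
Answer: 665/2442 ≈ 0.27232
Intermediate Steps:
f = -2442/7 (f = -⅐*2442 = -2442/7 ≈ -348.86)
N(A) = -95 (N(A) = 52 - 147 = -95)
N(41)/f = -95/(-2442/7) = -95*(-7/2442) = 665/2442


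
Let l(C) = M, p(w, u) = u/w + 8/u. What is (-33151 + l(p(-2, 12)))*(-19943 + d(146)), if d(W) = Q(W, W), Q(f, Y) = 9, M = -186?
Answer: 664539758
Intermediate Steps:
d(W) = 9
p(w, u) = 8/u + u/w
l(C) = -186
(-33151 + l(p(-2, 12)))*(-19943 + d(146)) = (-33151 - 186)*(-19943 + 9) = -33337*(-19934) = 664539758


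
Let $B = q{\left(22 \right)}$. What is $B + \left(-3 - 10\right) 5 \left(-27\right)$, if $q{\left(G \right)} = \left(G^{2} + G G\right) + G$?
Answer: $2745$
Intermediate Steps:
$q{\left(G \right)} = G + 2 G^{2}$ ($q{\left(G \right)} = \left(G^{2} + G^{2}\right) + G = 2 G^{2} + G = G + 2 G^{2}$)
$B = 990$ ($B = 22 \left(1 + 2 \cdot 22\right) = 22 \left(1 + 44\right) = 22 \cdot 45 = 990$)
$B + \left(-3 - 10\right) 5 \left(-27\right) = 990 + \left(-3 - 10\right) 5 \left(-27\right) = 990 + \left(-13\right) 5 \left(-27\right) = 990 - -1755 = 990 + 1755 = 2745$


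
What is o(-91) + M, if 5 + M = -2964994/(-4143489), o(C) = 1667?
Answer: 6889443712/4143489 ≈ 1662.7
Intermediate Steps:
M = -17752451/4143489 (M = -5 - 2964994/(-4143489) = -5 - 2964994*(-1/4143489) = -5 + 2964994/4143489 = -17752451/4143489 ≈ -4.2844)
o(-91) + M = 1667 - 17752451/4143489 = 6889443712/4143489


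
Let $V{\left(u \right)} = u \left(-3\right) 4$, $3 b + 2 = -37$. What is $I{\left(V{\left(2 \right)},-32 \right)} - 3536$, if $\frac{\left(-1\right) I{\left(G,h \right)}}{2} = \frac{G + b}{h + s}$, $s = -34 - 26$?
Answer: $- \frac{162693}{46} \approx -3536.8$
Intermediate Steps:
$s = -60$
$b = -13$ ($b = - \frac{2}{3} + \frac{1}{3} \left(-37\right) = - \frac{2}{3} - \frac{37}{3} = -13$)
$V{\left(u \right)} = - 12 u$ ($V{\left(u \right)} = - 3 u 4 = - 12 u$)
$I{\left(G,h \right)} = - \frac{2 \left(-13 + G\right)}{-60 + h}$ ($I{\left(G,h \right)} = - 2 \frac{G - 13}{h - 60} = - 2 \frac{-13 + G}{-60 + h} = - \frac{2 \left(-13 + G\right)}{-60 + h}$)
$I{\left(V{\left(2 \right)},-32 \right)} - 3536 = \frac{2 \left(13 - \left(-12\right) 2\right)}{-60 - 32} - 3536 = \frac{2 \left(13 - -24\right)}{-92} - 3536 = 2 \left(- \frac{1}{92}\right) \left(13 + 24\right) - 3536 = 2 \left(- \frac{1}{92}\right) 37 - 3536 = - \frac{37}{46} - 3536 = - \frac{162693}{46}$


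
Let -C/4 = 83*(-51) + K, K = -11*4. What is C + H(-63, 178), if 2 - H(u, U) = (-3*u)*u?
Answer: 29017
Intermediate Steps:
H(u, U) = 2 + 3*u² (H(u, U) = 2 - (-3*u)*u = 2 - (-3)*u² = 2 + 3*u²)
K = -44
C = 17108 (C = -4*(83*(-51) - 44) = -4*(-4233 - 44) = -4*(-4277) = 17108)
C + H(-63, 178) = 17108 + (2 + 3*(-63)²) = 17108 + (2 + 3*3969) = 17108 + (2 + 11907) = 17108 + 11909 = 29017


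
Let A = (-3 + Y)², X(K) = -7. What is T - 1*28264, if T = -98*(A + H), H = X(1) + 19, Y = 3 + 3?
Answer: -30322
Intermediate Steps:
Y = 6
A = 9 (A = (-3 + 6)² = 3² = 9)
H = 12 (H = -7 + 19 = 12)
T = -2058 (T = -98*(9 + 12) = -98*21 = -2058)
T - 1*28264 = -2058 - 1*28264 = -2058 - 28264 = -30322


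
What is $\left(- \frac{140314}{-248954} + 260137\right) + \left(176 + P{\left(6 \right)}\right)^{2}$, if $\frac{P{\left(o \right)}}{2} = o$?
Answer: $\frac{36780658594}{124477} \approx 2.9548 \cdot 10^{5}$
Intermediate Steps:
$P{\left(o \right)} = 2 o$
$\left(- \frac{140314}{-248954} + 260137\right) + \left(176 + P{\left(6 \right)}\right)^{2} = \left(- \frac{140314}{-248954} + 260137\right) + \left(176 + 2 \cdot 6\right)^{2} = \left(\left(-140314\right) \left(- \frac{1}{248954}\right) + 260137\right) + \left(176 + 12\right)^{2} = \left(\frac{70157}{124477} + 260137\right) + 188^{2} = \frac{32381143506}{124477} + 35344 = \frac{36780658594}{124477}$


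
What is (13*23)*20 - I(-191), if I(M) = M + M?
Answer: 6362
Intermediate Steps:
I(M) = 2*M
(13*23)*20 - I(-191) = (13*23)*20 - 2*(-191) = 299*20 - 1*(-382) = 5980 + 382 = 6362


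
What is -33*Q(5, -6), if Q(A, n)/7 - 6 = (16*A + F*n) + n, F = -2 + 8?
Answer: -10164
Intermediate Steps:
F = 6
Q(A, n) = 42 + 49*n + 112*A (Q(A, n) = 42 + 7*((16*A + 6*n) + n) = 42 + 7*((6*n + 16*A) + n) = 42 + 7*(7*n + 16*A) = 42 + (49*n + 112*A) = 42 + 49*n + 112*A)
-33*Q(5, -6) = -33*(42 + 49*(-6) + 112*5) = -33*(42 - 294 + 560) = -33*308 = -10164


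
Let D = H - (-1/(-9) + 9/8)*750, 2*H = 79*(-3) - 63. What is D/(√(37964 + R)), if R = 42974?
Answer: -1175*√80938/88296 ≈ -3.7859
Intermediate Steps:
H = -150 (H = (79*(-3) - 63)/2 = (-237 - 63)/2 = (½)*(-300) = -150)
D = -12925/12 (D = -150 - (-1/(-9) + 9/8)*750 = -150 - (-1*(-⅑) + 9*(⅛))*750 = -150 - (⅑ + 9/8)*750 = -150 - 89*750/72 = -150 - 1*11125/12 = -150 - 11125/12 = -12925/12 ≈ -1077.1)
D/(√(37964 + R)) = -12925/(12*√(37964 + 42974)) = -12925*√80938/80938/12 = -1175*√80938/88296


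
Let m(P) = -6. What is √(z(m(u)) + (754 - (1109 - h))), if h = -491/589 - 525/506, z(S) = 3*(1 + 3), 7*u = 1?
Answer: I*√30632927867322/298034 ≈ 18.571*I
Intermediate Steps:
u = ⅐ (u = (⅐)*1 = ⅐ ≈ 0.14286)
z(S) = 12 (z(S) = 3*4 = 12)
h = -557671/298034 (h = -491*1/589 - 525*1/506 = -491/589 - 525/506 = -557671/298034 ≈ -1.8712)
√(z(m(u)) + (754 - (1109 - h))) = √(12 + (754 - (1109 - 1*(-557671/298034)))) = √(12 + (754 - (1109 + 557671/298034))) = √(12 + (754 - 1*331077377/298034)) = √(12 + (754 - 331077377/298034)) = √(12 - 106359741/298034) = √(-102783333/298034) = I*√30632927867322/298034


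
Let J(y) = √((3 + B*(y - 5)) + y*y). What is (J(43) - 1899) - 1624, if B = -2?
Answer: -3523 + 4*√111 ≈ -3480.9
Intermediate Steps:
J(y) = √(13 + y² - 2*y) (J(y) = √((3 - 2*(y - 5)) + y*y) = √((3 - 2*(-5 + y)) + y²) = √((3 + (10 - 2*y)) + y²) = √((13 - 2*y) + y²) = √(13 + y² - 2*y))
(J(43) - 1899) - 1624 = (√(13 + 43² - 2*43) - 1899) - 1624 = (√(13 + 1849 - 86) - 1899) - 1624 = (√1776 - 1899) - 1624 = (4*√111 - 1899) - 1624 = (-1899 + 4*√111) - 1624 = -3523 + 4*√111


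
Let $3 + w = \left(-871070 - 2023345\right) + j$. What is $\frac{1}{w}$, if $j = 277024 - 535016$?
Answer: $- \frac{1}{3152410} \approx -3.1722 \cdot 10^{-7}$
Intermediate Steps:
$j = -257992$ ($j = 277024 - 535016 = -257992$)
$w = -3152410$ ($w = -3 - 3152407 = -3152410$)
$\frac{1}{w} = \frac{1}{-3152410} = - \frac{1}{3152410}$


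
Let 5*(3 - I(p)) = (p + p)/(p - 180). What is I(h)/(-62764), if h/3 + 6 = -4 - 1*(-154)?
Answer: -81/2196740 ≈ -3.6873e-5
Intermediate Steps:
h = 432 (h = -18 + 3*(-4 - 1*(-154)) = -18 + 3*(-4 + 154) = -18 + 3*150 = -18 + 450 = 432)
I(p) = 3 - 2*p/(5*(-180 + p)) (I(p) = 3 - (p + p)/(5*(p - 180)) = 3 - 2*p/(5*(-180 + p)))
I(h)/(-62764) = ((-2700 + 13*432)/(5*(-180 + 432)))/(-62764) = ((⅕)*(-2700 + 5616)/252)*(-1/62764) = ((⅕)*(1/252)*2916)*(-1/62764) = (81/35)*(-1/62764) = -81/2196740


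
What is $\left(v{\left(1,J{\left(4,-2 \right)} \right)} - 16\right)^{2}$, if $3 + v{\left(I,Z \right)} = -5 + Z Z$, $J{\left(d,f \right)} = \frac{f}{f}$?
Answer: $529$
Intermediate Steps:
$J{\left(d,f \right)} = 1$
$v{\left(I,Z \right)} = -8 + Z^{2}$ ($v{\left(I,Z \right)} = -3 + \left(-5 + Z Z\right) = -3 + \left(-5 + Z^{2}\right) = -8 + Z^{2}$)
$\left(v{\left(1,J{\left(4,-2 \right)} \right)} - 16\right)^{2} = \left(\left(-8 + 1^{2}\right) - 16\right)^{2} = \left(\left(-8 + 1\right) - 16\right)^{2} = \left(-7 - 16\right)^{2} = \left(-23\right)^{2} = 529$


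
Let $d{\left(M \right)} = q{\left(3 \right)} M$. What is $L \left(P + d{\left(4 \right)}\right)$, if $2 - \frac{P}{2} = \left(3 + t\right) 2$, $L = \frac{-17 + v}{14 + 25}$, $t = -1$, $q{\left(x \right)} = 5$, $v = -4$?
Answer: $- \frac{112}{13} \approx -8.6154$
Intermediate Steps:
$L = - \frac{7}{13}$ ($L = \frac{-17 - 4}{14 + 25} = - \frac{21}{39} = \left(-21\right) \frac{1}{39} = - \frac{7}{13} \approx -0.53846$)
$d{\left(M \right)} = 5 M$
$P = -4$ ($P = 4 - 2 \left(3 - 1\right) 2 = 4 - 2 \cdot 2 \cdot 2 = 4 - 8 = -4$)
$L \left(P + d{\left(4 \right)}\right) = - \frac{7 \left(-4 + 5 \cdot 4\right)}{13} = - \frac{7 \left(-4 + 20\right)}{13} = \left(- \frac{7}{13}\right) 16 = - \frac{112}{13}$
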